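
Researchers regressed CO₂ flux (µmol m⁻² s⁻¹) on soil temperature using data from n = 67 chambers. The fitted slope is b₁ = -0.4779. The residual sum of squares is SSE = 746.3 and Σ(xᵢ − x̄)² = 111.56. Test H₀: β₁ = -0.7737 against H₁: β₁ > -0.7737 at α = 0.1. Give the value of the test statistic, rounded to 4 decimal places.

t = 0.9220

MSE = SSE/(n − 2) = 746.3/65 = 11.4815.
SE(b₁) = √(MSE/Sₓₓ) = √(11.4815/111.56) = 0.320808.
t = (-0.4779 − (-0.7737)) / 0.320808 = 0.9220.
df = n − 2 = 65.
One-sided p ≈ 0.1800, which is ≥ 0.1, so fail to reject H₀.
The data do not give significant evidence that the true slope on soil temperature exceeds -0.7737 µmol m⁻² s⁻¹ per unit.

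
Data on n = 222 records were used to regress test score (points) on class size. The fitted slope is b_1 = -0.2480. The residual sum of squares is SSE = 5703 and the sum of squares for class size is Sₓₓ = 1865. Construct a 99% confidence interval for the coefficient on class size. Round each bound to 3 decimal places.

MSE = SSE/(n − 2) = 5703/220 = 25.9227.
SE(b_1) = √(MSE/Sₓₓ) = √(25.9227/1865) = 0.117897.
df = n − 2 = 220.
t* = t_{0.005, 220} = 2.598361.
Margin = t* × SE = 2.598361 × 0.117897 = 0.30634.
CI: -0.2480 ± 0.30634 → (-0.554, 0.058).
With 99% confidence, each one-unit increase in class size is associated with a change of between -0.554 and 0.058 points in test score.

(-0.554, 0.058)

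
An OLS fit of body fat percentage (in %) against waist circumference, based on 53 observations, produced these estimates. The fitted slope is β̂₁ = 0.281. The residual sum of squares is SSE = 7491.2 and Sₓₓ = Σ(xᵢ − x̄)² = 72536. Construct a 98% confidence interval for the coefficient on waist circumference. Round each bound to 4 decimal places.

MSE = SSE/(n − 2) = 7491.2/51 = 146.886.
SE(β̂₁) = √(MSE/Sₓₓ) = √(146.886/72536) = 0.0450001.
df = n − 2 = 51.
t* = t_{0.01, 51} = 2.401718.
Margin = t* × SE = 2.401718 × 0.0450001 = 0.108078.
CI: 0.281 ± 0.108078 → (0.1729, 0.3891).
With 98% confidence, each one-unit increase in waist circumference is associated with a change of between 0.1729 and 0.3891 % in body fat percentage.

(0.1729, 0.3891)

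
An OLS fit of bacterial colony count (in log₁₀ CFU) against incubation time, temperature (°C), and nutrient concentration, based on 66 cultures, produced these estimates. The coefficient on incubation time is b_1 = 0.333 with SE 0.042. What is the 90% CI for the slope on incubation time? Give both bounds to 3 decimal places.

df = n − k − 1 = 66 − 3 − 1 = 62.
t* = t_{0.05, 62} = 1.669804.
Margin = t* × SE = 1.669804 × 0.042 = 0.07013.
CI: 0.333 ± 0.07013 → (0.263, 0.403).
With 90% confidence, each one-unit increase in incubation time is associated with a change of between 0.263 and 0.403 log₁₀ CFU in bacterial colony count, holding the other predictors fixed.

(0.263, 0.403)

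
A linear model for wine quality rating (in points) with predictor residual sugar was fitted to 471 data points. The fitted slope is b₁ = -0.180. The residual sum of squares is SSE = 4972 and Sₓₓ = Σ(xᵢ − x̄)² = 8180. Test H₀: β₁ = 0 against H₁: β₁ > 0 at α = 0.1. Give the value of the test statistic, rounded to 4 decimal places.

MSE = SSE/(n − 2) = 4972/469 = 10.6013.
SE(b₁) = √(MSE/Sₓₓ) = √(10.6013/8180) = 0.036.
t = -0.180 / 0.036 = -5.0000.
df = n − 2 = 469.
One-sided p ≈ 1.0000, which is ≥ 0.1, so fail to reject H₀.
The data do not give significant evidence that the true slope on residual sugar is positive.

t = -5.0000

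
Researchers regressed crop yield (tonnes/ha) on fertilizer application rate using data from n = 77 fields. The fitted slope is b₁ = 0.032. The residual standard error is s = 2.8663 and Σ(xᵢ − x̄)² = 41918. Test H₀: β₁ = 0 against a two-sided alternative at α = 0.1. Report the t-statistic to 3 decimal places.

SE(b₁) = s/√Sₓₓ = 2.8663/√41918 = 0.0139998.
t = 0.032 / 0.0139998 = 2.286.
df = n − 2 = 75.
Two-sided p ≈ 0.0251, which is < 0.1, so reject H₀.
There is evidence that fertilizer application rate is associated with crop yield.

t = 2.286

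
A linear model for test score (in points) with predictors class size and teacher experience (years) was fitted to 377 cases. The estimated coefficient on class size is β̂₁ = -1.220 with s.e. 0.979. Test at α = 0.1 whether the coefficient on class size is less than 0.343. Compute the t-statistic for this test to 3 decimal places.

H₀: β₁ = 0.343 vs H₁: β₁ < 0.343.
t = (β̂₁ − β₁⁰)/SE = (-1.220 − 0.343) / 0.979 = -1.597.
df = n − k − 1 = 377 − 2 − 1 = 374.
One-sided p ≈ 0.0556, which is < 0.1, so reject H₀.
There is evidence that the true slope on class size is below 0.343 points per unit, holding the other predictors fixed.

t = -1.597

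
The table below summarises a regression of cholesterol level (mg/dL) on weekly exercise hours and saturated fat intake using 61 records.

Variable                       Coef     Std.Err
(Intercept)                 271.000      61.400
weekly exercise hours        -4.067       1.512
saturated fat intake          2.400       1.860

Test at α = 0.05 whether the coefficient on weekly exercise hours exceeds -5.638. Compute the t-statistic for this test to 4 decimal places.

t = 1.0390

Read off: b = -4.067, SE = 1.512 for weekly exercise hours.
H₀: β₁ = -5.638 vs H₁: β₁ > -5.638.
t = (-4.067 − (-5.638)) / 1.512 = 1.0390.
df = n − k − 1 = 61 − 2 − 1 = 58.
One-sided p ≈ 0.1516, which is ≥ 0.05, so fail to reject H₀.
The data do not give significant evidence that the true slope on weekly exercise hours exceeds -5.638 mg/dL per unit, holding the other predictors fixed.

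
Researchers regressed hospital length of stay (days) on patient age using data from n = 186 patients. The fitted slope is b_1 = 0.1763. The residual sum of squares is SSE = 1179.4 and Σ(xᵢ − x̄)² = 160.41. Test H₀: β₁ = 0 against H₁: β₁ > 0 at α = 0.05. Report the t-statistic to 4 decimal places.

MSE = SSE/(n − 2) = 1179.4/184 = 6.40978.
SE(b_1) = √(MSE/Sₓₓ) = √(6.40978/160.41) = 0.199897.
t = 0.1763 / 0.199897 = 0.8820.
df = n − 2 = 184.
One-sided p ≈ 0.1895, which is ≥ 0.05, so fail to reject H₀.
The data do not give significant evidence that the true slope on patient age is positive.

t = 0.8820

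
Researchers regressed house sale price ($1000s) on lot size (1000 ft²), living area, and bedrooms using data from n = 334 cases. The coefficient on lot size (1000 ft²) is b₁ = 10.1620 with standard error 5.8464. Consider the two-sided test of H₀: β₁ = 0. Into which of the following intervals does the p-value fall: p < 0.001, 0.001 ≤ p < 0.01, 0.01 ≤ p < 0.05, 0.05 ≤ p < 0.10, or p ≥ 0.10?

0.05 ≤ p < 0.10

t = 10.1620 / 5.8464 = 1.738.
df = n − k − 1 = 334 − 3 − 1 = 330.
Two-sided p = 2·P(T_{330} > |t|) ≈ 0.0831.
So 0.05 ≤ p < 0.10.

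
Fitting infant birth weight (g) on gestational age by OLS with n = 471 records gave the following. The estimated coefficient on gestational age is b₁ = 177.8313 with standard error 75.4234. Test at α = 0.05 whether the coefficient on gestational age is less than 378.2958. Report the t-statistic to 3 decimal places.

t = -2.658

H₀: β₁ = 378.2958 vs H₁: β₁ < 378.2958.
t = (b₁ − β₁⁰)/SE = (177.8313 − 378.2958) / 75.4234 = -2.658.
df = n − 2 = 471 − 2 = 469.
One-sided p ≈ 0.0041, which is < 0.05, so reject H₀.
There is evidence that the true slope on gestational age is below 378.2958 g per unit.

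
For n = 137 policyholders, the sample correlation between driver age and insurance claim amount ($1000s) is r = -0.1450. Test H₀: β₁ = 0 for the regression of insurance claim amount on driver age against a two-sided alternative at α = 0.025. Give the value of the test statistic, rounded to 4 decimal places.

t = -1.7027

t = r·√(n − 2)/√(1 − r²) = -0.1450·√135/√0.978975 = -1.7027.
df = n − 2 = 135.
Two-sided p ≈ 0.0909, which is ≥ 0.025, so fail to reject H₀.
The data do not give significant evidence of a linear association between driver age and insurance claim amount.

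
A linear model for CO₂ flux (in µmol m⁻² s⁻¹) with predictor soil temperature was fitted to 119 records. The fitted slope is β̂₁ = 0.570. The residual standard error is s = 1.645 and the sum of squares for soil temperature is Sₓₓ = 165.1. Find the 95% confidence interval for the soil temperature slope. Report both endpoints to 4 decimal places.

SE(β̂₁) = s/√Sₓₓ = 1.645/√165.1 = 0.128024.
df = n − 2 = 117.
t* = t_{0.025, 117} = 1.980448.
Margin = t* × SE = 1.980448 × 0.128024 = 0.253545.
CI: 0.570 ± 0.253545 → (0.3165, 0.8235).
With 95% confidence, each one-unit increase in soil temperature is associated with a change of between 0.3165 and 0.8235 µmol m⁻² s⁻¹ in CO₂ flux.

(0.3165, 0.8235)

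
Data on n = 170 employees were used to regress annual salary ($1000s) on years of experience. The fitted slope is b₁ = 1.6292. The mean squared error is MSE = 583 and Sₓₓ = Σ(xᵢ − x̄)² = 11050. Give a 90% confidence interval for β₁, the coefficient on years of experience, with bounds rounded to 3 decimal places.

(1.249, 2.009)

SE(b₁) = √(MSE/Sₓₓ) = √(583/11050) = 0.229696.
df = n − 2 = 168.
t* = t_{0.05, 168} = 1.653974.
Margin = t* × SE = 1.653974 × 0.229696 = 0.37991.
CI: 1.6292 ± 0.37991 → (1.249, 2.009).
With 90% confidence, each one-unit increase in years of experience is associated with a change of between 1.249 and 2.009 $1000s in annual salary.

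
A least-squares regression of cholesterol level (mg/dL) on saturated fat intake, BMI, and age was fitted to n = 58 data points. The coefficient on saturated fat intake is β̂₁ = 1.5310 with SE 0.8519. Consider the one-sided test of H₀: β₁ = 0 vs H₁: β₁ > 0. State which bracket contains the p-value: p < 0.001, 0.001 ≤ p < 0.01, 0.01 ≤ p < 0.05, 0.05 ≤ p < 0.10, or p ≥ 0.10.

t = 1.5310 / 0.8519 = 1.797.
df = n − k − 1 = 58 − 3 − 1 = 54.
One-sided p = P(T_{54} > t) ≈ 0.0390.
So 0.01 ≤ p < 0.05.

0.01 ≤ p < 0.05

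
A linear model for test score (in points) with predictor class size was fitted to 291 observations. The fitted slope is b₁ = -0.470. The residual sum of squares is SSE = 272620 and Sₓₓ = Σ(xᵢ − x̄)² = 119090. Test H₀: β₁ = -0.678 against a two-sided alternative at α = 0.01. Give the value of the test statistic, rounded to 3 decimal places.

t = 2.337

MSE = SSE/(n − 2) = 272620/289 = 943.322.
SE(b₁) = √(MSE/Sₓₓ) = √(943.322/119090) = 0.0890005.
t = (-0.470 − (-0.678)) / 0.0890005 = 2.337.
df = n − 2 = 289.
Two-sided p ≈ 0.0201, which is ≥ 0.01, so fail to reject H₀.
The data are consistent with a true slope of -0.678 points per unit of class size.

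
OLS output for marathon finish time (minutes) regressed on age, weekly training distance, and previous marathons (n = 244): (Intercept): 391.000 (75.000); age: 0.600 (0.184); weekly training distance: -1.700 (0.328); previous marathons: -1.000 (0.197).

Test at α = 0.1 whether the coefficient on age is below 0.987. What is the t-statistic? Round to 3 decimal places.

t = -2.103

Read off: b = 0.600, SE = 0.184 for age.
H₀: β₁ = 0.987 vs H₁: β₁ < 0.987.
t = (0.600 − 0.987) / 0.184 = -2.103.
df = n − k − 1 = 244 − 3 − 1 = 240.
One-sided p ≈ 0.0182, which is < 0.1, so reject H₀.
There is evidence that the true slope on age is below 0.987 minutes per unit, holding the other predictors fixed.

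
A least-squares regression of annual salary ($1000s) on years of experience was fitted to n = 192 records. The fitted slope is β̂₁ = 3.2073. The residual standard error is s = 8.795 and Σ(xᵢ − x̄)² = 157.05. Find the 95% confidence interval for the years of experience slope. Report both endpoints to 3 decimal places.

(1.823, 4.592)

SE(β̂₁) = s/√Sₓₓ = 8.795/√157.05 = 0.701806.
df = n − 2 = 190.
t* = t_{0.025, 190} = 1.972528.
Margin = t* × SE = 1.972528 × 0.701806 = 1.38433.
CI: 3.2073 ± 1.38433 → (1.823, 4.592).
With 95% confidence, each one-unit increase in years of experience is associated with a change of between 1.823 and 4.592 $1000s in annual salary.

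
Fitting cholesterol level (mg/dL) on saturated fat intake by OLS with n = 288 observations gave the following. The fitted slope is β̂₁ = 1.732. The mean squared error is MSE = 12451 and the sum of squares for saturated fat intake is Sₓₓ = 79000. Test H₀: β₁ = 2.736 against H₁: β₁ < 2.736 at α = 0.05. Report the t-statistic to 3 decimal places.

t = -2.529

SE(β̂₁) = √(MSE/Sₓₓ) = √(12451/79000) = 0.396998.
t = (1.732 − 2.736) / 0.396998 = -2.529.
df = n − 2 = 286.
One-sided p ≈ 0.0060, which is < 0.05, so reject H₀.
There is evidence that the true slope on saturated fat intake is below 2.736 mg/dL per unit.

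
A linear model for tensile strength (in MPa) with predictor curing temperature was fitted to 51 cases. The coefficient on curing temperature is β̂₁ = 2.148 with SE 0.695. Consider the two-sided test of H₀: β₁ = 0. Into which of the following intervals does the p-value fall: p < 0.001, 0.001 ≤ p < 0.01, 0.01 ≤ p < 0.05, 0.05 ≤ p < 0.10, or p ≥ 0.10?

t = 2.148 / 0.695 = 3.091.
df = n − 2 = 51 − 2 = 49.
Two-sided p = 2·P(T_{49} > |t|) ≈ 0.0033.
So 0.001 ≤ p < 0.01.

0.001 ≤ p < 0.01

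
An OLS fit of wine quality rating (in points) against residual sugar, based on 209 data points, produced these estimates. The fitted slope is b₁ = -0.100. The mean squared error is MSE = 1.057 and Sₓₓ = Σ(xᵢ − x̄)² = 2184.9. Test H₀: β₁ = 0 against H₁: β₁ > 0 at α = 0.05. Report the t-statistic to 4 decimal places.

t = -4.5465

SE(b₁) = √(MSE/Sₓₓ) = √(1.057/2184.9) = 0.0219949.
t = -0.100 / 0.0219949 = -4.5465.
df = n − 2 = 207.
One-sided p ≈ 1.0000, which is ≥ 0.05, so fail to reject H₀.
The data do not give significant evidence that the true slope on residual sugar is positive.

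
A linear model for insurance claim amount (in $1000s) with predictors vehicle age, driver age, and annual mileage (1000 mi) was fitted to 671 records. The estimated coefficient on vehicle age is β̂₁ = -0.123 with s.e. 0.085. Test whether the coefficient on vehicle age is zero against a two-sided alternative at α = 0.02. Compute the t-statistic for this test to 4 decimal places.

t = -1.4471

H₀: β₁ = 0 vs H₁: β₁ ≠ 0.
t = (β̂₁ − β₁⁰)/SE = -0.123 / 0.085 = -1.4471.
df = n − k − 1 = 671 − 3 − 1 = 667.
Two-sided p ≈ 0.1484, which is ≥ 0.02, so fail to reject H₀.
The data do not give significant evidence of an association between vehicle age and insurance claim amount, after adjusting for the other predictors.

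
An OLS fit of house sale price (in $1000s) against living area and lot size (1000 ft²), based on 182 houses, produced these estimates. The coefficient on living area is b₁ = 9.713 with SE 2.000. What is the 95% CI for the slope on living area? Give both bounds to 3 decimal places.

(5.766, 13.660)

df = n − k − 1 = 182 − 2 − 1 = 179.
t* = t_{0.025, 179} = 1.973305.
Margin = t* × SE = 1.973305 × 2.000 = 3.94661.
CI: 9.713 ± 3.94661 → (5.766, 13.660).
With 95% confidence, each one-unit increase in living area is associated with a change of between 5.766 and 13.660 $1000s in house sale price, holding the other predictors fixed.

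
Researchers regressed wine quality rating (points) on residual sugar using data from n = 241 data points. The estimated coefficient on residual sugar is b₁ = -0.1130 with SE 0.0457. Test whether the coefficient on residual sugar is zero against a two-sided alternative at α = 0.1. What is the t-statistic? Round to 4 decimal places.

t = -2.4726

H₀: β₁ = 0 vs H₁: β₁ ≠ 0.
t = (b₁ − β₁⁰)/SE = -0.1130 / 0.0457 = -2.4726.
df = n − 2 = 241 − 2 = 239.
Two-sided p ≈ 0.0141, which is < 0.1, so reject H₀.
There is evidence that residual sugar is associated with wine quality rating.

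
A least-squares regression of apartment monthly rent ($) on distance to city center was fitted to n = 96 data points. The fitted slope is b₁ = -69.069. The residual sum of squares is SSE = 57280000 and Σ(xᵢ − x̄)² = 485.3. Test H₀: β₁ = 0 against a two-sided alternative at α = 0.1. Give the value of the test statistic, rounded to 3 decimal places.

MSE = SSE/(n − 2) = 57280000/94 = 609362.
SE(b₁) = √(MSE/Sₓₓ) = √(609362/485.3) = 35.435.
t = -69.069 / 35.435 = -1.949.
df = n − 2 = 94.
Two-sided p ≈ 0.0543, which is < 0.1, so reject H₀.
There is evidence that distance to city center is associated with apartment monthly rent.

t = -1.949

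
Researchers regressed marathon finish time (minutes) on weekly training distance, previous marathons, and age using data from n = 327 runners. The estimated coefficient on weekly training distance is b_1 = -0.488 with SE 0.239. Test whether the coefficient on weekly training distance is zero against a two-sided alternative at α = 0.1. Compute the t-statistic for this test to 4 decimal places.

t = -2.0418

H₀: β₁ = 0 vs H₁: β₁ ≠ 0.
t = (b_1 − β₁⁰)/SE = -0.488 / 0.239 = -2.0418.
df = n − k − 1 = 327 − 3 − 1 = 323.
Two-sided p ≈ 0.0420, which is < 0.1, so reject H₀.
There is evidence that weekly training distance is associated with marathon finish time, holding the other predictors fixed.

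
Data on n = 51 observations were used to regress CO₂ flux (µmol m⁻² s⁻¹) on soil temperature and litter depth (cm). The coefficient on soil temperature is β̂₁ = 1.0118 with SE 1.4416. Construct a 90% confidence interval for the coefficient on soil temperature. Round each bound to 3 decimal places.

(-1.406, 3.430)

df = n − k − 1 = 51 − 2 − 1 = 48.
t* = t_{0.05, 48} = 1.677224.
Margin = t* × SE = 1.677224 × 1.4416 = 2.41789.
CI: 1.0118 ± 2.41789 → (-1.406, 3.430).
With 90% confidence, each one-unit increase in soil temperature is associated with a change of between -1.406 and 3.430 µmol m⁻² s⁻¹ in CO₂ flux, holding the other predictors fixed.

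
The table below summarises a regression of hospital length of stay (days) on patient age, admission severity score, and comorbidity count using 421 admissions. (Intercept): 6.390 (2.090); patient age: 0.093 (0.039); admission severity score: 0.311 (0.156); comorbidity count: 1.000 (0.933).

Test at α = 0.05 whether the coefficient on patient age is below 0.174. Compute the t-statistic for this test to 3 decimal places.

t = -2.077

Read off: b = 0.093, SE = 0.039 for patient age.
H₀: β₁ = 0.174 vs H₁: β₁ < 0.174.
t = (0.093 − 0.174) / 0.039 = -2.077.
df = n − k − 1 = 421 − 3 − 1 = 417.
One-sided p ≈ 0.0192, which is < 0.05, so reject H₀.
There is evidence that the true slope on patient age is below 0.174 days per unit, holding the other predictors fixed.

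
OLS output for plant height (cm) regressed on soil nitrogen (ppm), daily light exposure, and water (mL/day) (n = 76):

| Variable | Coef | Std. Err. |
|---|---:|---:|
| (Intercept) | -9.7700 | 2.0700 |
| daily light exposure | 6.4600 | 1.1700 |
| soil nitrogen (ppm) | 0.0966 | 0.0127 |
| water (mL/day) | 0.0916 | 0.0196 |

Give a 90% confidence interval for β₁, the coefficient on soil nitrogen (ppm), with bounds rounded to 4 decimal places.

(0.0754, 0.1178)

Read off: b = 0.0966, SE = 0.0127 for soil nitrogen (ppm).
df = n − k − 1 = 76 − 3 − 1 = 72.
t* = t_{0.05, 72} = 1.666294.
Margin = t* × SE = 1.666294 × 0.0127 = 0.021162.
CI: 0.0966 ± 0.021162 → (0.0754, 0.1178).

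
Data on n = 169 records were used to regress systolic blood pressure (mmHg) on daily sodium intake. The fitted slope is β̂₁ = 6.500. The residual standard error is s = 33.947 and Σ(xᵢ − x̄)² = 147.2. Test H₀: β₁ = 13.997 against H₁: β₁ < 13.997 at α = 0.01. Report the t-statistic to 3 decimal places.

t = -2.679

SE(β̂₁) = s/√Sₓₓ = 33.947/√147.2 = 2.798.
t = (6.500 − 13.997) / 2.798 = -2.679.
df = n − 2 = 167.
One-sided p ≈ 0.0041, which is < 0.01, so reject H₀.
There is evidence that the true slope on daily sodium intake is below 13.997 mmHg per unit.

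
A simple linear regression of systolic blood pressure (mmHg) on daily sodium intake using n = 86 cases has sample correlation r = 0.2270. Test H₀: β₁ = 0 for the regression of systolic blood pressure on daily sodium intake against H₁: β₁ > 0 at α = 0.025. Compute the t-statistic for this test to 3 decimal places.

t = 2.136

t = r·√(n − 2)/√(1 − r²) = 0.2270·√84/√0.948471 = 2.136.
df = n − 2 = 84.
One-sided p ≈ 0.0178, which is < 0.025, so reject H₀.
There is evidence of a linear association between daily sodium intake and systolic blood pressure.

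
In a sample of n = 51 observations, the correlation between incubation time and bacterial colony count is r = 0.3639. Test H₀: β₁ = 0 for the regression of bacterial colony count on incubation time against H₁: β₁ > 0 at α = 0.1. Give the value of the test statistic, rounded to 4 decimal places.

t = 2.7348

t = r·√(n − 2)/√(1 − r²) = 0.3639·√49/√0.867577 = 2.7348.
df = n − 2 = 49.
One-sided p ≈ 0.0043, which is < 0.1, so reject H₀.
There is evidence of a linear association between incubation time and bacterial colony count.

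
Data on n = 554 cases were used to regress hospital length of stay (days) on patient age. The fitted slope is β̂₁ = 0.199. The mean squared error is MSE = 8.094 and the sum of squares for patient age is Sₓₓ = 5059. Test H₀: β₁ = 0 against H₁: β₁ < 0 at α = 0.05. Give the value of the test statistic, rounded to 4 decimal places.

t = 4.9751

SE(β̂₁) = √(MSE/Sₓₓ) = √(8.094/5059) = 0.039999.
t = 0.199 / 0.039999 = 4.9751.
df = n − 2 = 552.
One-sided p ≈ 1.0000, which is ≥ 0.05, so fail to reject H₀.
The data do not give significant evidence that the true slope on patient age is negative.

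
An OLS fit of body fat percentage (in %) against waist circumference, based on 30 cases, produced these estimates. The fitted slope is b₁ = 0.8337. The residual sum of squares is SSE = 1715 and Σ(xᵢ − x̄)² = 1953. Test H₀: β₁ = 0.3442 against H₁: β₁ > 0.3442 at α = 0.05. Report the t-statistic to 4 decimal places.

MSE = SSE/(n − 2) = 1715/28 = 61.25.
SE(b₁) = √(MSE/Sₓₓ) = √(61.25/1953) = 0.177093.
t = (0.8337 − 0.3442) / 0.177093 = 2.7641.
df = n − 2 = 28.
One-sided p ≈ 0.0050, which is < 0.05, so reject H₀.
There is evidence that the true slope on waist circumference exceeds 0.3442 % per unit.

t = 2.7641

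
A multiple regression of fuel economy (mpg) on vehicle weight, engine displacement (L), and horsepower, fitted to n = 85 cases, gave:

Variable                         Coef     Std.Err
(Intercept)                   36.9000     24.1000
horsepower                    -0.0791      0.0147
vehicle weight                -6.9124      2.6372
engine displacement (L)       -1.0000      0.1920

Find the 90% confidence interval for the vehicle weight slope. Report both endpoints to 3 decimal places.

Read off: b = -6.9124, SE = 2.6372 for vehicle weight.
df = n − k − 1 = 85 − 3 − 1 = 81.
t* = t_{0.05, 81} = 1.663884.
Margin = t* × SE = 1.663884 × 2.6372 = 4.38799.
CI: -6.9124 ± 4.38799 → (-11.300, -2.524).

(-11.300, -2.524)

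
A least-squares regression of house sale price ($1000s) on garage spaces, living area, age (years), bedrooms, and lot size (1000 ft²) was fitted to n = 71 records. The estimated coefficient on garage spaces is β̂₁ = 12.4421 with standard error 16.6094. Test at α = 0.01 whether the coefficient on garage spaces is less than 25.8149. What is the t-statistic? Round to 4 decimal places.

H₀: β₁ = 25.8149 vs H₁: β₁ < 25.8149.
t = (β̂₁ − β₁⁰)/SE = (12.4421 − 25.8149) / 16.6094 = -0.8051.
df = n − k − 1 = 71 − 5 − 1 = 65.
One-sided p ≈ 0.2118, which is ≥ 0.01, so fail to reject H₀.
The data do not give significant evidence that the true slope on garage spaces is below 25.8149 $1000s per unit, holding the other predictors fixed.

t = -0.8051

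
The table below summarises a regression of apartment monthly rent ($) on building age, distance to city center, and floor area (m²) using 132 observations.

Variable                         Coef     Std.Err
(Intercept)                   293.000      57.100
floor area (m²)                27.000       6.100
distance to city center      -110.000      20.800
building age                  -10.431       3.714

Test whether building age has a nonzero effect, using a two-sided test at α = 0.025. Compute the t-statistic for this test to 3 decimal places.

Read off: b = -10.431, SE = 3.714 for building age.
H₀: β₁ = 0 vs H₁: β₁ ≠ 0.
t = -10.431 / 3.714 = -2.809.
df = n − k − 1 = 132 − 3 − 1 = 128.
Two-sided p ≈ 0.0058, which is < 0.025, so reject H₀.
There is evidence that building age is associated with apartment monthly rent, holding the other predictors fixed.

t = -2.809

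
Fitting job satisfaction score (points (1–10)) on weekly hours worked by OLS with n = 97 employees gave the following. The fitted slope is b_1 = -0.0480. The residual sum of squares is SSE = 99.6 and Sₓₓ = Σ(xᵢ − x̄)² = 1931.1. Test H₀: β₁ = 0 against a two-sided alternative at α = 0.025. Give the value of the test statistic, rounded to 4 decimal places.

MSE = SSE/(n − 2) = 99.6/95 = 1.04842.
SE(b_1) = √(MSE/Sₓₓ) = √(1.04842/1931.1) = 0.0233005.
t = -0.0480 / 0.0233005 = -2.0600.
df = n − 2 = 95.
Two-sided p ≈ 0.0421, which is ≥ 0.025, so fail to reject H₀.
The data do not give significant evidence of an association between weekly hours worked and job satisfaction score.

t = -2.0600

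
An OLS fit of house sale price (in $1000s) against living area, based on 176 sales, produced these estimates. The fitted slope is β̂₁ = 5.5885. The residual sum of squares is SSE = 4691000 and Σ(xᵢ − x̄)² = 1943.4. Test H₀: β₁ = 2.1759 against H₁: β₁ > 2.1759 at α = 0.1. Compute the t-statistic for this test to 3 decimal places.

t = 0.916

MSE = SSE/(n − 2) = 4691000/174 = 26959.8.
SE(β̂₁) = √(MSE/Sₓₓ) = √(26959.8/1943.4) = 3.72458.
t = (5.5885 − 2.1759) / 3.72458 = 0.916.
df = n − 2 = 174.
One-sided p ≈ 0.1804, which is ≥ 0.1, so fail to reject H₀.
The data do not give significant evidence that the true slope on living area exceeds 2.1759 $1000s per unit.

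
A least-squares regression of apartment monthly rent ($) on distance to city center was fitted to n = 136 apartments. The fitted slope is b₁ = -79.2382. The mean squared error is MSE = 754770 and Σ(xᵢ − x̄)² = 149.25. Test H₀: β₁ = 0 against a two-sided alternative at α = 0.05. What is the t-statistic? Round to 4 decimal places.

t = -1.1143

SE(b₁) = √(MSE/Sₓₓ) = √(754770/149.25) = 71.1132.
t = -79.2382 / 71.1132 = -1.1143.
df = n − 2 = 134.
Two-sided p ≈ 0.2672, which is ≥ 0.05, so fail to reject H₀.
The data do not give significant evidence of an association between distance to city center and apartment monthly rent.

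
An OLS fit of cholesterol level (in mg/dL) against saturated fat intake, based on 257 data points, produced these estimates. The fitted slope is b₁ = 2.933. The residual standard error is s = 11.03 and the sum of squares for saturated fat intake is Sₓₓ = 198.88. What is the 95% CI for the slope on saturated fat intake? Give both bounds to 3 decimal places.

SE(b₁) = s/√Sₓₓ = 11.03/√198.88 = 0.782132.
df = n − 2 = 255.
t* = t_{0.025, 255} = 1.969311.
Margin = t* × SE = 1.969311 × 0.782132 = 1.54026.
CI: 2.933 ± 1.54026 → (1.393, 4.473).
With 95% confidence, each one-unit increase in saturated fat intake is associated with a change of between 1.393 and 4.473 mg/dL in cholesterol level.

(1.393, 4.473)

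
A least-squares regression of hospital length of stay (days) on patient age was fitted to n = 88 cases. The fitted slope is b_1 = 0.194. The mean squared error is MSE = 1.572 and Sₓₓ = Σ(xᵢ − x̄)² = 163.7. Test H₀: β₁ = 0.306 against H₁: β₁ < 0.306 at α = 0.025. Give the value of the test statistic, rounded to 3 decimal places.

t = -1.143

SE(b_1) = √(MSE/Sₓₓ) = √(1.572/163.7) = 0.0979946.
t = (0.194 − 0.306) / 0.0979946 = -1.143.
df = n − 2 = 86.
One-sided p ≈ 0.1281, which is ≥ 0.025, so fail to reject H₀.
The data do not give significant evidence that the true slope on patient age is below 0.306 days per unit.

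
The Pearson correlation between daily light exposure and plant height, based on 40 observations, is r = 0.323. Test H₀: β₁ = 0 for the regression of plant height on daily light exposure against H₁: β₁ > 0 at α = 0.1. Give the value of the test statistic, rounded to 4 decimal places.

t = 2.1039

t = r·√(n − 2)/√(1 − r²) = 0.323·√38/√0.895671 = 2.1039.
df = n − 2 = 38.
One-sided p ≈ 0.0210, which is < 0.1, so reject H₀.
There is evidence of a linear association between daily light exposure and plant height.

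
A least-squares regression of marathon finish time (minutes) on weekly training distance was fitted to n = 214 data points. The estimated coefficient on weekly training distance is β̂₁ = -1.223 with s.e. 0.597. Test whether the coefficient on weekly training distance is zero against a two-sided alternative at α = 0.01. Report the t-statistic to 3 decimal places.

t = -2.049

H₀: β₁ = 0 vs H₁: β₁ ≠ 0.
t = (β̂₁ − β₁⁰)/SE = -1.223 / 0.597 = -2.049.
df = n − 2 = 214 − 2 = 212.
Two-sided p ≈ 0.0417, which is ≥ 0.01, so fail to reject H₀.
The data do not give significant evidence of an association between weekly training distance and marathon finish time.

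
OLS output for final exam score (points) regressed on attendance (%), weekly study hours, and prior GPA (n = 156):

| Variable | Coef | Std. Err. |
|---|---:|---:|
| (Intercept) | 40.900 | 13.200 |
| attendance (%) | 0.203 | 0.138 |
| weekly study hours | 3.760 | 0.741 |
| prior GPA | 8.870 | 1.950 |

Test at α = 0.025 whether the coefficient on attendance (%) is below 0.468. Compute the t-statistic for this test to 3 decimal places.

Read off: b = 0.203, SE = 0.138 for attendance (%).
H₀: β₁ = 0.468 vs H₁: β₁ < 0.468.
t = (0.203 − 0.468) / 0.138 = -1.920.
df = n − k − 1 = 156 − 3 − 1 = 152.
One-sided p ≈ 0.0283, which is ≥ 0.025, so fail to reject H₀.
The data do not give significant evidence that the true slope on attendance (%) is below 0.468 points per unit, holding the other predictors fixed.

t = -1.920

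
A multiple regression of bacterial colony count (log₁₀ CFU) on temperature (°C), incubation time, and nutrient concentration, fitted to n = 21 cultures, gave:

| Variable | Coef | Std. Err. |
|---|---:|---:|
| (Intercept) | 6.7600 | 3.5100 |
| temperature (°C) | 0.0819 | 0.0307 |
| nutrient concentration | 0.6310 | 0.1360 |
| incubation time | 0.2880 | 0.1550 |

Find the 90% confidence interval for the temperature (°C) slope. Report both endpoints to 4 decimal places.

(0.0285, 0.1353)

Read off: b = 0.0819, SE = 0.0307 for temperature (°C).
df = n − k − 1 = 21 − 3 − 1 = 17.
t* = t_{0.05, 17} = 1.739607.
Margin = t* × SE = 1.739607 × 0.0307 = 0.053406.
CI: 0.0819 ± 0.053406 → (0.0285, 0.1353).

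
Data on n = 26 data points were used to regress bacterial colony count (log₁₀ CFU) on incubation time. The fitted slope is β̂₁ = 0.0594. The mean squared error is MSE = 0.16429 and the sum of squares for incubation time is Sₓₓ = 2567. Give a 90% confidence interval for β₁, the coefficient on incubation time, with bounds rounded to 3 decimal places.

SE(β̂₁) = √(MSE/Sₓₓ) = √(0.16429/2567) = 0.00800005.
df = n − 2 = 24.
t* = t_{0.05, 24} = 1.710882.
Margin = t* × SE = 1.710882 × 0.00800005 = 0.01369.
CI: 0.0594 ± 0.01369 → (0.046, 0.073).
With 90% confidence, each one-unit increase in incubation time is associated with a change of between 0.046 and 0.073 log₁₀ CFU in bacterial colony count.

(0.046, 0.073)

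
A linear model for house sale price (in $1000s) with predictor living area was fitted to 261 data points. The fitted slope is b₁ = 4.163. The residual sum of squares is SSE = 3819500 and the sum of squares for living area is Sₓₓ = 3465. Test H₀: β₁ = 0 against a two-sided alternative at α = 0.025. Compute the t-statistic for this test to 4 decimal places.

MSE = SSE/(n − 2) = 3819500/259 = 14747.1.
SE(b₁) = √(MSE/Sₓₓ) = √(14747.1/3465) = 2.06301.
t = 4.163 / 2.06301 = 2.0179.
df = n − 2 = 259.
Two-sided p ≈ 0.0446, which is ≥ 0.025, so fail to reject H₀.
The data do not give significant evidence of an association between living area and house sale price.

t = 2.0179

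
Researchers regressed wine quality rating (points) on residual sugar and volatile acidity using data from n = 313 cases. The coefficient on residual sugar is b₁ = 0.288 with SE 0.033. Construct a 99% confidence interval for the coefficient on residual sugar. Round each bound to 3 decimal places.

(0.202, 0.374)

df = n − k − 1 = 313 − 2 − 1 = 310.
t* = t_{0.005, 310} = 2.591781.
Margin = t* × SE = 2.591781 × 0.033 = 0.08553.
CI: 0.288 ± 0.08553 → (0.202, 0.374).
With 99% confidence, each one-unit increase in residual sugar is associated with a change of between 0.202 and 0.374 points in wine quality rating, holding the other predictors fixed.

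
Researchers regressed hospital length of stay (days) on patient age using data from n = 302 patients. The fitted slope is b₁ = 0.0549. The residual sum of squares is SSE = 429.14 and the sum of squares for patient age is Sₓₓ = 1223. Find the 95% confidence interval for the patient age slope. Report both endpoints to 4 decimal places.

(-0.0124, 0.1222)

MSE = SSE/(n − 2) = 429.14/300 = 1.43047.
SE(b₁) = √(MSE/Sₓₓ) = √(1.43047/1223) = 0.0342.
df = n − 2 = 300.
t* = t_{0.025, 300} = 1.967903.
Margin = t* × SE = 1.967903 × 0.0342 = 0.067302.
CI: 0.0549 ± 0.067302 → (-0.0124, 0.1222).
With 95% confidence, each one-unit increase in patient age is associated with a change of between -0.0124 and 0.1222 days in hospital length of stay.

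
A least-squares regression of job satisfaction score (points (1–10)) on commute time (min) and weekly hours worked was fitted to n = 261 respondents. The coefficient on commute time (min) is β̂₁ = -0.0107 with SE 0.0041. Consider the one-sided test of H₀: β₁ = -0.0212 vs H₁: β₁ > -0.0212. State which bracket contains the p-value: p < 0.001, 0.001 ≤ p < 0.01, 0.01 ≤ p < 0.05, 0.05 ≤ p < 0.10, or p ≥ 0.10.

t = (-0.0107 − (-0.0212)) / 0.0041 = 2.561.
df = n − k − 1 = 261 − 2 − 1 = 258.
One-sided p = P(T_{258} > t) ≈ 0.0055.
So 0.001 ≤ p < 0.01.

0.001 ≤ p < 0.01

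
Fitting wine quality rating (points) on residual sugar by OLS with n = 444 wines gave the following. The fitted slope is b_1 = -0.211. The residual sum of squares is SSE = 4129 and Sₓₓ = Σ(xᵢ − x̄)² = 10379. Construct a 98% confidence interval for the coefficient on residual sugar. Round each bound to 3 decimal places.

(-0.281, -0.141)

MSE = SSE/(n − 2) = 4129/442 = 9.34163.
SE(b_1) = √(MSE/Sₓₓ) = √(9.34163/10379) = 0.0300008.
df = n − 2 = 442.
t* = t_{0.01, 442} = 2.334814.
Margin = t* × SE = 2.334814 × 0.0300008 = 0.07005.
CI: -0.211 ± 0.07005 → (-0.281, -0.141).
With 98% confidence, each one-unit increase in residual sugar is associated with a change of between -0.281 and -0.141 points in wine quality rating.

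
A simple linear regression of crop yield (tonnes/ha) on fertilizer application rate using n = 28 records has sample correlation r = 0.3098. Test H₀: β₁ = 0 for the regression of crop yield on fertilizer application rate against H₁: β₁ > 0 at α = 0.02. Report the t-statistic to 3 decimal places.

t = r·√(n − 2)/√(1 − r²) = 0.3098·√26/√0.904024 = 1.661.
df = n − 2 = 26.
One-sided p ≈ 0.0543, which is ≥ 0.02, so fail to reject H₀.
The data do not give significant evidence of a linear association between fertilizer application rate and crop yield.

t = 1.661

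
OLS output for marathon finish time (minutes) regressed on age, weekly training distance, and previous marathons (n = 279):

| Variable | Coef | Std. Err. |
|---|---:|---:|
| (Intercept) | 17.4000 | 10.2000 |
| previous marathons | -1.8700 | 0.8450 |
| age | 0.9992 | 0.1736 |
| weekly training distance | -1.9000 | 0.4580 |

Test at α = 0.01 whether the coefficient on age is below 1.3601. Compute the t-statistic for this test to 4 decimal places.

t = -2.0789

Read off: b = 0.9992, SE = 0.1736 for age.
H₀: β₁ = 1.3601 vs H₁: β₁ < 1.3601.
t = (0.9992 − 1.3601) / 0.1736 = -2.0789.
df = n − k − 1 = 279 − 3 − 1 = 275.
One-sided p ≈ 0.0193, which is ≥ 0.01, so fail to reject H₀.
The data do not give significant evidence that the true slope on age is below 1.3601 minutes per unit, holding the other predictors fixed.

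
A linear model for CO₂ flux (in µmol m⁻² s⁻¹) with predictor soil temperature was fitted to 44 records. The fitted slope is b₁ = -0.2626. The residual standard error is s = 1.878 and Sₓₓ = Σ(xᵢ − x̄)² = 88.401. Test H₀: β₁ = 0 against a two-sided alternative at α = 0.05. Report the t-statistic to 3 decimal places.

t = -1.315

SE(b₁) = s/√Sₓₓ = 1.878/√88.401 = 0.199741.
t = -0.2626 / 0.199741 = -1.315.
df = n − 2 = 42.
Two-sided p ≈ 0.1957, which is ≥ 0.05, so fail to reject H₀.
The data do not give significant evidence of an association between soil temperature and CO₂ flux.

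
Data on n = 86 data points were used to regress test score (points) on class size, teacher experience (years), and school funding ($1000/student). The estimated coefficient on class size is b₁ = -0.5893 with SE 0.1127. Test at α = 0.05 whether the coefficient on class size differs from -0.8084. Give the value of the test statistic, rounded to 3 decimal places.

H₀: β₁ = -0.8084 vs H₁: β₁ ≠ -0.8084.
t = (b₁ − β₁⁰)/SE = (-0.5893 − (-0.8084)) / 0.1127 = 1.944.
df = n − k − 1 = 86 − 3 − 1 = 82.
Two-sided p ≈ 0.0553, which is ≥ 0.05, so fail to reject H₀.
The data are consistent with a true slope of -0.8084 points per unit of class size, holding the other predictors fixed.

t = 1.944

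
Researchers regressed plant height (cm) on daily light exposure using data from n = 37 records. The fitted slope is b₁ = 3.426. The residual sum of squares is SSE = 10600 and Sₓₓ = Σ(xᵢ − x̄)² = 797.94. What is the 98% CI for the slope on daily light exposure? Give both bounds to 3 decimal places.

(1.924, 4.928)

MSE = SSE/(n − 2) = 10600/35 = 302.857.
SE(b₁) = √(MSE/Sₓₓ) = √(302.857/797.94) = 0.616075.
df = n − 2 = 35.
t* = t_{0.01, 35} = 2.437723.
Margin = t* × SE = 2.437723 × 0.616075 = 1.50182.
CI: 3.426 ± 1.50182 → (1.924, 4.928).
With 98% confidence, each one-unit increase in daily light exposure is associated with a change of between 1.924 and 4.928 cm in plant height.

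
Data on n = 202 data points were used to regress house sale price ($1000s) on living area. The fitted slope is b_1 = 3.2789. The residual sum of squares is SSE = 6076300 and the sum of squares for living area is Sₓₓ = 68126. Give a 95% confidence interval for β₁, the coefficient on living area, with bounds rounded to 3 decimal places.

(1.962, 4.596)

MSE = SSE/(n − 2) = 6076300/200 = 30381.5.
SE(b_1) = √(MSE/Sₓₓ) = √(30381.5/68126) = 0.667803.
df = n − 2 = 200.
t* = t_{0.025, 200} = 1.971896.
Margin = t* × SE = 1.971896 × 0.667803 = 1.31684.
CI: 3.2789 ± 1.31684 → (1.962, 4.596).
With 95% confidence, each one-unit increase in living area is associated with a change of between 1.962 and 4.596 $1000s in house sale price.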